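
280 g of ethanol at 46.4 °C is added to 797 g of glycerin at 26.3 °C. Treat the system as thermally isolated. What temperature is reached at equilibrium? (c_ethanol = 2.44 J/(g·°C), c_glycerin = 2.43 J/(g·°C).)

Heat gained plus heat lost sum to zero:
280×2.44×(T − 46.4) + 797×2.43×(T − 26.3) = 0
683.2(T − 46.4) + 1936.7(T − 26.3) = 0
(683.2 + 1936.7) T = 683.2×46.4 + 1936.7×26.3
T ≈ 31.54 °C

T_f ≈ 31.5 °C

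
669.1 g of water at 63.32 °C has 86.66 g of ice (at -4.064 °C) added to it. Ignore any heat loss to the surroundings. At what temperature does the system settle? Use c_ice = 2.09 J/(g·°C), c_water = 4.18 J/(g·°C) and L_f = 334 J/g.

Energy conservation, ΣQ = 0:
ice -4.064→0 °C: 86.66×2.09×4.064 = 736.07
  fusion: m_ice L_f = 86.66×334 = 28944
  meltwater 0→T: 86.66×4.18×T = 362.24 T
  water: 2796.8(T − 63.32)
3159.1 T = 177096 − 29681 = 147415
T ≈ 46.66 °C (positive, so assuming full melt was valid).

T_f ≈ 46.7 °C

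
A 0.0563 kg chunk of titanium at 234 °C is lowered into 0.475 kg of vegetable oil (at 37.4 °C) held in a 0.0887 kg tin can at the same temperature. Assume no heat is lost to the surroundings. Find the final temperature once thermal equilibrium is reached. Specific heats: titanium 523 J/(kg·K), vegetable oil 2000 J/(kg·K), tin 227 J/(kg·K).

T_f ≈ 43.2 °C

With ΣQ=0 the equilibrium temperature is the m·c-weighted mean:
T_f = (29.44*234 + 950*37.4 + 20.13*37.4) / (29.44 + 950 + 20.13)
    = 43173 / 999.58 ≈ 43.19 °C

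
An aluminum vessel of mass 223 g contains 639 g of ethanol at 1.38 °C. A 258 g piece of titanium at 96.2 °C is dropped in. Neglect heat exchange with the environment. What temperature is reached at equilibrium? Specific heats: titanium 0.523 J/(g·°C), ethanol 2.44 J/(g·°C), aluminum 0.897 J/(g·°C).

T_f ≈ 8.1 °C

Conservation of energy gives ΣQ = 0:
258×0.523×(T − 96.2) + 639×2.44×(T − 1.38) + 223×0.897×(T − 1.38) = 0
134.93(T − 96.2) + 1559.2(T − 1.38) + 200.03(T − 1.38) = 0
1894.1 T = 15408
T = 15408 / 1894.1 = 8.13 °C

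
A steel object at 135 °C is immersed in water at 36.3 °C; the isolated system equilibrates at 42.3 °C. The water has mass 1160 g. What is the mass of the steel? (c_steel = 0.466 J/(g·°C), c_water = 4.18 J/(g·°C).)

m ≈ 673 g

Heat lost by the steel = heat gained by the water:
m·0.466·(135 − 42.3) = 1160·4.18·(42.3 − 36.3)
43.2 m = 29093  ⇒  m ≈ 673.5 g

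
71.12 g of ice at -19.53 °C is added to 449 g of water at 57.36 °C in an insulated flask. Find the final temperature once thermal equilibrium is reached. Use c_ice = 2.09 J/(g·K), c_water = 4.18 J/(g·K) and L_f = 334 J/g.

T_f ≈ 37.3 °C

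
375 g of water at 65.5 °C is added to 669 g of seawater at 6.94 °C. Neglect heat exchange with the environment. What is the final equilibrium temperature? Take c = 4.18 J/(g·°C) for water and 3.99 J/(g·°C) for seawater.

Let T be the final temperature. ΣQ_i = 0:
375×4.18×(T − 65.5) + 669×3.99×(T − 6.94) = 0
1567.5(T − 65.5) + 2669.3(T − 6.94) = 0
(1567.5 + 2669.3) T = 1567.5×65.5 + 2669.3×6.94
T ≈ 28.61 °C

T_f ≈ 28.6 °C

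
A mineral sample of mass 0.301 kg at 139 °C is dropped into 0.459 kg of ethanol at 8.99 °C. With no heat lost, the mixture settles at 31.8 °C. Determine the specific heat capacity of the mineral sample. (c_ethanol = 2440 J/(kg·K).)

c ≈ 792 J/(kg·K)

Let T be the final temperature. ΣQ_i = 0:
0.301×c×(31.8 − 139) + 0.459×2440×(31.8 − 8.99) = 0
-32.27 c = -25546
c = -25546/-32.27 ≈ 791.7 J/(kg·K)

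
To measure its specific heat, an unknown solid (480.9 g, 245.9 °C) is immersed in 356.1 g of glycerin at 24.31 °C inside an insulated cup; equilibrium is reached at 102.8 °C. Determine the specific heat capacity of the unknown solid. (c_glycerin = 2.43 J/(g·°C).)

c ≈ 0.987 J/(g·°C)

m_s c (T_s − T_f) = m_glycerin c_glycerin (T_f − T_0):
480.9×c×(245.9 − 102.8) = 356.1×2.43×(102.8 − 24.31)
68817 c = 67919  ⇒  c ≈ 0.987 J/(g·°C)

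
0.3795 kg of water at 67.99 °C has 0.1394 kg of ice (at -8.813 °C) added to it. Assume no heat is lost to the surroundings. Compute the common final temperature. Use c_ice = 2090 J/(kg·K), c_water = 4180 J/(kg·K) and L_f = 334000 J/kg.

T_f ≈ 27.1 °C

Sum of m c ΔT and latent-heat terms is zero:
warm ice to 0 °C: 0.1394·2090·(0 − (-8.813)) = 2567.6
  latent heat to melt: 0.1394·334000 = 46560
  warm the meltwater: 582.69 T
  water: 1586.3(T − 67.99)
2169 T = 107853 − 49127 = 58726
T ≈ 27.08 °C. Since T > 0 °C, the all-ice-melts assumption holds.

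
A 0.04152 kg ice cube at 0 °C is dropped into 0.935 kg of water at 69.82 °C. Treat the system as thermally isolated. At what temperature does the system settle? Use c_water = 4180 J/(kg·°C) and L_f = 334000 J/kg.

T_f ≈ 63.5 °C

Taking heat into each body as positive, Σ m c ΔT = 0:
fusion: m_ice L_f = 0.04152·334000 = 13868
  warm the meltwater: 173.55 T
  water cools: 0.935·4180·(T − 69.82) = 3908.3(T − 69.82)
4081.9 T = 272878 − 13868 = 259010
T ≈ 63.45 °C (positive, so assuming full melt was valid).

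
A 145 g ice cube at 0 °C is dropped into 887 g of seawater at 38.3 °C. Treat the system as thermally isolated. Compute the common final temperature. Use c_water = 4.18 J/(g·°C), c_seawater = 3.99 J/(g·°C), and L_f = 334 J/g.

Setting the total heat transfer to zero:
latent heat to melt: 145·334 = 48430; warm the meltwater: 606.1 T; seawater: 3539.1(T − 38.3)
4145.2 T = 135549 − 48430 = 87119
T ≈ 21.02 °C. Since T > 0 °C, the all-ice-melts assumption holds.

T_f ≈ 21.0 °C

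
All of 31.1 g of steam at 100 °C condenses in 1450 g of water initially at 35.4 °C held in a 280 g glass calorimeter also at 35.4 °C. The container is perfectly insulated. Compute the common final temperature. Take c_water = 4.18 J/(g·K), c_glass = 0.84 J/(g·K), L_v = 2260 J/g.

Energy balance with sensible and latent terms:
latent heat released on condensation: 31.1·2260 = 70286
  condensate cools 100→T: 31.1·4.18·(T − 100) = 130(T − 100)
  original water: 6061(T − 35.4)
  glass cup: 280·0.84·(T − 35.4) = 235.2(T − 35.4)
6426.2 T = 70286 + 13000 + 222885 = 306171
T ≈ 47.64 °C, under the boiling point, so the assumption holds.

T_f ≈ 47.6 °C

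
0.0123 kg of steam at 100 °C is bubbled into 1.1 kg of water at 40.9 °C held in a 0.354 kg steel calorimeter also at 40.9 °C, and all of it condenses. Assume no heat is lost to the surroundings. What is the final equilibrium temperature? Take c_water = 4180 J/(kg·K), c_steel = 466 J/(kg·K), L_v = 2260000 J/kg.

Taking heat into each body as positive, Σ m c ΔT = 0:
latent heat released on condensation: 0.0123·2260000 = 27798
  condensed water 100 °C→T: 51.41(T − 100)
  water warms: 1.1·4180·(T − 40.9) = 4598(T − 40.9)
  steel cup: 0.354·466·(T − 40.9) = 164.96(T − 40.9)
4814.4 T = 27798 + 5141.4 + 194805 = 227745
T ≈ 47.31 °C (< 100 °C, so full condensation is consistent).

T_f ≈ 47.3 °C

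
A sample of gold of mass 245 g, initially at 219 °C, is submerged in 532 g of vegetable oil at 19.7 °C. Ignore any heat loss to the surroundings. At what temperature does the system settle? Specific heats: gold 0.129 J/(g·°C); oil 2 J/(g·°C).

Setting the total heat transfer to zero:
245*0.129*(T − 219) + 532*2*(T − 19.7) = 0
1095.6 T = 27882
T ≈ 25.45 °C

T_f ≈ 25.4 °C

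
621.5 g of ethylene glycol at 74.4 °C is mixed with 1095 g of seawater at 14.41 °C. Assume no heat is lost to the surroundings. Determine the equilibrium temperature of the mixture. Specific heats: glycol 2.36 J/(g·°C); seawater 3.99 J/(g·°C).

T_f ≈ 29.5 °C

Heat gained plus heat lost sum to zero:
621.5×2.36×(T − 74.4) + 1095×3.99×(T − 14.41) = 0
1466.7(T − 74.4) + 4369.1(T − 14.41) = 0
(1466.7 + 4369.1) T = 1466.7×74.4 + 4369.1×14.41
T = 172083 / 5835.8 = 29.5 °C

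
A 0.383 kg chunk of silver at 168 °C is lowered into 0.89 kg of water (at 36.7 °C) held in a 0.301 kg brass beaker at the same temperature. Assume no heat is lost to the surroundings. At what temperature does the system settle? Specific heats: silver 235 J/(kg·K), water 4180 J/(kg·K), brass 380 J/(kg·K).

T_f ≈ 39.7 °C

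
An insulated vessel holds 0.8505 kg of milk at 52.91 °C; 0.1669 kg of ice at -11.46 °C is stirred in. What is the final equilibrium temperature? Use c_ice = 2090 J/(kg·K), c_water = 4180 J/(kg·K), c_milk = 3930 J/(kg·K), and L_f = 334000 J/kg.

T_f ≈ 29.0 °C

Net heat exchanged in the isolated system is zero:
ice -11.46→0 °C: 0.1669×2090×11.46 = 3997.5; fusion: m_ice L_f = 0.1669×334000 = 55745; meltwater 0→T: 0.1669×4180×T = 697.64 T; milk: 3342.5(T − 52.91)
4040.1 T = 176850 − 59742 = 117108
T ≈ 28.99 °C (positive, so assuming full melt was valid).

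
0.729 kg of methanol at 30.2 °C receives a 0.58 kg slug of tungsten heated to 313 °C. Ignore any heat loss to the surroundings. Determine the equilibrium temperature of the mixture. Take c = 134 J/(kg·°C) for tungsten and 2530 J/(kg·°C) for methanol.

Conservation of energy gives ΣQ = 0:
0.58×134×(T − 313) + 0.729×2530×(T − 30.2) = 0
77.72(T − 313) + 1844.4(T − 30.2) = 0
1922.1 T = 80026
T ≈ 41.64 °C

T_f ≈ 41.6 °C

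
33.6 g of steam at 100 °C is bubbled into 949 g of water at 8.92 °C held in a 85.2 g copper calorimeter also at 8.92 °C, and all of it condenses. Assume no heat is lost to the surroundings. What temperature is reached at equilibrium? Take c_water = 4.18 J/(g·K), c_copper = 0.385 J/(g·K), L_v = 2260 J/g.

T_f ≈ 30.4 °C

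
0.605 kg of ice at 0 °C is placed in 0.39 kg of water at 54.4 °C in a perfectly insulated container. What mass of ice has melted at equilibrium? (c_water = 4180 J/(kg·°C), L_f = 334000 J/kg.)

m_melted ≈ 0.266 kg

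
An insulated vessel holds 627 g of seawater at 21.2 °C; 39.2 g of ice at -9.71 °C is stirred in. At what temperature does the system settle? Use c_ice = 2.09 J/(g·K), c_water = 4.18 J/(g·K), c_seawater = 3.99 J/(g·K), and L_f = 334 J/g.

T_f ≈ 14.7 °C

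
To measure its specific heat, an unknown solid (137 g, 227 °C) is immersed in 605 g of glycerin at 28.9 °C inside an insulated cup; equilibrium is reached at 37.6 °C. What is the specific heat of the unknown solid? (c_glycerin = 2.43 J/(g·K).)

c ≈ 0.493 J/(g·K)

Heat lost by the unknown solid = heat gained by the glycerin:
137·c·(227 − 37.6) = 605·2.43·(37.6 − 28.9)
25948 c = 12790  ⇒  c ≈ 0.4929 J/(g·K)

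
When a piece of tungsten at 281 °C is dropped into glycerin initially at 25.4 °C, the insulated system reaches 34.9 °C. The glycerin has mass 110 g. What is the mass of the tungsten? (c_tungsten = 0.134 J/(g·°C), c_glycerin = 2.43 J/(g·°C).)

m ≈ 77 g

Taking heat into each body as positive, Σ m c ΔT = 0:
m×0.134×(34.9 − 281) + 110×2.43×(34.9 − 25.4) = 0
-32.98 m = -2539.3
m = -2539.3/-32.98 ≈ 77 g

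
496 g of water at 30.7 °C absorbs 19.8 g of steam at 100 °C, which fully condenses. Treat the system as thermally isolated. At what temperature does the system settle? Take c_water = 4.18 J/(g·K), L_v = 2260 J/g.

Conservation of energy gives ΣQ = 0:
latent heat released on condensation: 19.8·2260 = 44748
  condensed water 100 °C→T: 82.76(T − 100)
  original water: 2073.3(T − 30.7)
2156 T = 44748 + 8276.4 + 63650 = 116674
T ≈ 54.11 °C, under the boiling point, so the assumption holds.

T_f ≈ 54.1 °C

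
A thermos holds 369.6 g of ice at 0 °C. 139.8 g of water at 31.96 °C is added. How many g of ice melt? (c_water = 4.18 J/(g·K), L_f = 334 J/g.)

m_melted ≈ 55.9 g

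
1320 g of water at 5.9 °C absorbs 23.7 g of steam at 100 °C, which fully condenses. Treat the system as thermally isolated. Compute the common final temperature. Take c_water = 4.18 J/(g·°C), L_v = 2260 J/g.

Setting the total heat transfer to zero:
condense steam: −23.7×2260 = −53562; condensate cools 100→T: 23.7×4.18×(T − 100) = 99.07(T − 100); original water: 5517.6(T − 5.9)
5616.7 T = 53562 + 9906.6 + 32554 = 96022
T ≈ 17.10 °C, under the boiling point, so the assumption holds.

T_f ≈ 17.1 °C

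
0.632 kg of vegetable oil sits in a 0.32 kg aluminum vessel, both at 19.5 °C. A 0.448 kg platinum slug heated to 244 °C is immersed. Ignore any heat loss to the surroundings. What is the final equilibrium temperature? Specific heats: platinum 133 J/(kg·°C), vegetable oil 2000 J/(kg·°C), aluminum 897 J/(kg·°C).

T_f ≈ 27.8 °C

Conservation of energy gives ΣQ = 0:
0.448×133×(T − 244) + 0.632×2000×(T − 19.5) + 0.32×897×(T − 19.5) = 0
59.58(T − 244) + 1264(T − 19.5) + 287.04(T − 19.5) = 0
1610.6 T = 44784
T = 44784 / 1610.6 = 27.8 °C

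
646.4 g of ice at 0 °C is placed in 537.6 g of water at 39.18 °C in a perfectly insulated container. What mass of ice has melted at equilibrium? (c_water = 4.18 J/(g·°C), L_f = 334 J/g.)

Heat available from the water dropping to 0 °C: 537.6×4.18×39.18 = 88044 J.
To melt every bit of ice: 646.4×334 = 215898 J.
That's not enough to melt it all — equilibrium is at 0 °C with ice remaining.
m_melt = 88044 / L_f = 263.6 g.

m_melted ≈ 264 g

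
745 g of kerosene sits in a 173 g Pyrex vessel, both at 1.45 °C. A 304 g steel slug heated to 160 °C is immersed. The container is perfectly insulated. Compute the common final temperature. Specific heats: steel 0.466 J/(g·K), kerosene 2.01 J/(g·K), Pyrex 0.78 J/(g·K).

T_f ≈ 14.1 °C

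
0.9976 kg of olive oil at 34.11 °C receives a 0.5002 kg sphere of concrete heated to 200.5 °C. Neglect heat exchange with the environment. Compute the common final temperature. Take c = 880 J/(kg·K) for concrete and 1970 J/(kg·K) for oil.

Taking heat into each body as positive, Σ m c ΔT = 0:
0.5002×880×(T − 200.5) + 0.9976×1970×(T − 34.11) = 0
440.18(T − 200.5) + 1965.3(T − 34.11) = 0
2405.4 T = 155291
T = 155291/2405.4 ≈ 64.56 °C

T_f ≈ 64.6 °C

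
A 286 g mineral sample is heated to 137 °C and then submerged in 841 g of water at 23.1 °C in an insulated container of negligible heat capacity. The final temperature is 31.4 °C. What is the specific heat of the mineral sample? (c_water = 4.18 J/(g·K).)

Heat lost by the mineral sample = heat gained by the water:
286·c·(137 − 31.4) = 841·4.18·(31.4 − 23.1)
30202 c = 29178  ⇒  c ≈ 0.9661 J/(g·K)

c ≈ 0.966 J/(g·K)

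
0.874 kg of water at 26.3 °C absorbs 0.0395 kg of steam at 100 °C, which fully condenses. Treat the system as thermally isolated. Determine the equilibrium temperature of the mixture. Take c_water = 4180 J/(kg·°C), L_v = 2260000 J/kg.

Energy conservation, ΣQ = 0:
steam→water at 100 °C releases m L_v = 0.0395·2260000 = 89270; condensed water 100 °C→T: 165.11(T − 100); water warms: 0.874·4180·(T − 26.3) = 3653.3(T − 26.3)
3818.4 T = 89270 + 16511 + 96082 = 201863
T ≈ 52.87 °C — below 100 °C, confirming all the steam condensed.

T_f ≈ 52.9 °C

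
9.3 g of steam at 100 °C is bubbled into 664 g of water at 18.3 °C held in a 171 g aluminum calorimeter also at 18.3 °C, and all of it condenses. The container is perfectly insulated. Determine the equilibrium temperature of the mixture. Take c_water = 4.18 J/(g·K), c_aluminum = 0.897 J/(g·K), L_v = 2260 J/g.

T_f ≈ 26.5 °C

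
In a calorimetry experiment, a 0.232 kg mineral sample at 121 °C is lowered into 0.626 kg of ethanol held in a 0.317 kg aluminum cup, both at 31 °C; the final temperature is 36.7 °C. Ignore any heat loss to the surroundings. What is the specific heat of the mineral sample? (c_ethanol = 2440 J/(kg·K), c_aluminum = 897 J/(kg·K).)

c ≈ 528 J/(kg·K)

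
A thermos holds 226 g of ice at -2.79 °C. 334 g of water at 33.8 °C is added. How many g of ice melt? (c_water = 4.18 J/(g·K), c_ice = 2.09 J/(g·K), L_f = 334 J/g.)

m_melted ≈ 137 g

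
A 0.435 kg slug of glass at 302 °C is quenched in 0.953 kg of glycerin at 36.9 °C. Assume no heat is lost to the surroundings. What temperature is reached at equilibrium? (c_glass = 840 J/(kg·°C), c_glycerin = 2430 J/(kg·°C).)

Setting the total heat transfer to zero:
0.435*840*(T − 302) + 0.953*2430*(T − 36.9) = 0
365.4(T − 302) + 2315.8(T − 36.9) = 0
(365.4 + 2315.8) T = 365.4*302 + 2315.8*36.9
T = 195803/2681.2 ≈ 73.03 °C

T_f ≈ 73.0 °C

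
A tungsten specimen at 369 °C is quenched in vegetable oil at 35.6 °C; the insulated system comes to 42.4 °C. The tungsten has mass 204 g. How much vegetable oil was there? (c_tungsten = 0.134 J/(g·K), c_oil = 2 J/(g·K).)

Heat lost by the tungsten = heat gained by the oil:
204·0.134·(369 − 42.4) = m·2·(42.4 − 35.6)
13.6 m = 8927.9  ⇒  m ≈ 656.5 g

m ≈ 656 g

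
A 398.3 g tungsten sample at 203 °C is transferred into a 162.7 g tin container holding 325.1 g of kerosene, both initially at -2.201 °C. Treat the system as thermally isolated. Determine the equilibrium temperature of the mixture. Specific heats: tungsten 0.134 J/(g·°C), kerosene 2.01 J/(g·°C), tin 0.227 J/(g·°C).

T_f ≈ 12.5 °C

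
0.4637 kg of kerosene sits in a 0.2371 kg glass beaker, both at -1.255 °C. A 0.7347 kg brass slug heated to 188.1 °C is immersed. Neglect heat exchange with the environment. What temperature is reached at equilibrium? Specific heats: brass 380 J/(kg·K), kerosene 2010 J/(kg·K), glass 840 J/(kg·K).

T_f ≈ 36.2 °C

Taking heat into each body as positive, Σ m c ΔT = 0:
0.7347*380*(T − 188.1) + 0.4637*2010*(T − (-1.255)) + 0.2371*840*(T − (-1.255)) = 0
279.19(T − 188.1) + 932.04(T − (-1.255)) + 199.16(T − (-1.255)) = 0
(279.19 + 932.04 + 199.16) T = 279.19*188.1 + 932.04*(-1.255) + 199.16*(-1.255)
T ≈ 36.23 °C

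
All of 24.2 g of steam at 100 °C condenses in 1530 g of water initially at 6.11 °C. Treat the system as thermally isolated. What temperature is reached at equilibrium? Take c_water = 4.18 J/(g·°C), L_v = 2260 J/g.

Energy balance with sensible and latent terms:
condense steam: −24.2·2260 = −54692; condensate cools 100→T: 24.2·4.18·(T − 100) = 101.16(T − 100); water warms: 1530·4.18·(T − 6.11) = 6395.4(T − 6.11)
6496.6 T = 54692 + 10116 + 39076 = 103883
T ≈ 15.99 °C, under the boiling point, so the assumption holds.

T_f ≈ 16.0 °C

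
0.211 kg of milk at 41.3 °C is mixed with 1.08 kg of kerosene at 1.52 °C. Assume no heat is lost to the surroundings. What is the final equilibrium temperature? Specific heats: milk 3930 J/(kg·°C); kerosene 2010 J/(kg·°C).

T_f ≈ 12.5 °C

Set heat shed by the hot body equal to heat absorbed by the cold body:
0.211·3930·(41.3 − T) = 1.08·2010·(T − 1.52)
829.23(41.3 − T) = 2170.8(T − 1.52)
3000 T = 37547  ⇒  T ≈ 12.52 °C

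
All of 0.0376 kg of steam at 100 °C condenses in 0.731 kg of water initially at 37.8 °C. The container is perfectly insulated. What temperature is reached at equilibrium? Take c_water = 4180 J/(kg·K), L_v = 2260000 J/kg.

Sum of m c ΔT and latent-heat terms is zero:
steam→water at 100 °C releases m L_v = 0.0376·2260000 = 84976
  condensate cools 100→T: 0.0376·4180·(T − 100) = 157.17(T − 100)
  original water: 3055.6(T − 37.8)
3212.7 T = 84976 + 15717 + 115501 = 216194
T ≈ 67.29 °C — below 100 °C, confirming all the steam condensed.

T_f ≈ 67.3 °C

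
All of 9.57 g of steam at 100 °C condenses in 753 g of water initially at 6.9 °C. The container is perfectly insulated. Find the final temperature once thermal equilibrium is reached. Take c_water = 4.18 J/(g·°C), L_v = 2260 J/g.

T_f ≈ 14.9 °C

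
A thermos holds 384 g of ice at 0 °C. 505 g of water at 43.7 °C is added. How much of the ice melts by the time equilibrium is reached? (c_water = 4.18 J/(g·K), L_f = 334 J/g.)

m_melted ≈ 276 g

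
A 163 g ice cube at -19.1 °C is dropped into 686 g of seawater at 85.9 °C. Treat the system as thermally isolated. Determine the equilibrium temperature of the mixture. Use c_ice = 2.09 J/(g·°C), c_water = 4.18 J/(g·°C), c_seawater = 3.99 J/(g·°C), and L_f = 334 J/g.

Energy conservation, ΣQ = 0:
ice -19.1→0 °C: 163×2.09×19.1 = 6506.8; latent heat to melt: 163×334 = 54442; meltwater 0→T: 163×4.18×T = 681.34 T; seawater cools: 686×3.99×(T − 85.9) = 2737.1(T − 85.9)
3418.5 T = 235120 − 60949 = 174172
T ≈ 50.95 °C (positive, so assuming full melt was valid).

T_f ≈ 50.9 °C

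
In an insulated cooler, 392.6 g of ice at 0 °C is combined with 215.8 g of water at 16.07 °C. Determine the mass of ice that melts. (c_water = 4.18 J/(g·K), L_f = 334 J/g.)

m_melted ≈ 43.4 g

Water can give up m c ΔT = 215.8×4.18×16.07 = 14496 J before reaching 0 °C.
Fully melting the ice requires m_ice L_f = 392.6×334 = 131128 J.
14496 J < 131128 J, so only part of the ice melts and the system sits at 0 °C.
m_melt = 14496 / L_f = 43.4 g.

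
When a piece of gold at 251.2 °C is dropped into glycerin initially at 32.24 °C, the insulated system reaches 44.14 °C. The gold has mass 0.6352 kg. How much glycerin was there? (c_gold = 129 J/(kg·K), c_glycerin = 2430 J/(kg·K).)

Heat gained plus heat lost sum to zero:
0.6352·129·(44.14 − 251.2) + m·2430·(44.14 − 32.24) = 0
28917 m = 16967
m = 16967/28917 ≈ 0.5867 kg

m ≈ 0.587 kg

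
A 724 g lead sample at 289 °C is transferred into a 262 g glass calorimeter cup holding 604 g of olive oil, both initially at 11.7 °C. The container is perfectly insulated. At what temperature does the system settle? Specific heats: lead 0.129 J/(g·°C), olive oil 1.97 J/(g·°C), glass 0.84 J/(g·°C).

T_f ≈ 28.9 °C

Setting the total heat transfer to zero:
724·0.129·(T − 289) + 604·1.97·(T − 11.7) + 262·0.84·(T − 11.7) = 0
93.4(T − 289) + 1189.9(T − 11.7) + 220.08(T − 11.7) = 0
(93.4 + 1189.9 + 220.08) T = 93.4·289 + 1189.9·11.7 + 220.08·11.7
T ≈ 28.93 °C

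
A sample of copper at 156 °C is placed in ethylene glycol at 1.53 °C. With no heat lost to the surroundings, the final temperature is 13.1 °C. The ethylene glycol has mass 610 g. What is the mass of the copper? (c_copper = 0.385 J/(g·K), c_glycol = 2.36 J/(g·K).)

Setting the total heat transfer to zero:
m×0.385×(13.1 − 156) + 610×2.36×(13.1 − 1.53) = 0
-55.02 m = -16656
m = -16656/-55.02 ≈ 302.7 g

m ≈ 303 g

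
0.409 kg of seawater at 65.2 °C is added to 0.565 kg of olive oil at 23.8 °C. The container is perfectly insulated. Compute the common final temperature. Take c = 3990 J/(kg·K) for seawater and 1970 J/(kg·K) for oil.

T_f ≈ 48.4 °C

Taking heat into each body as positive, Σ m c ΔT = 0:
0.409*3990*(T − 65.2) + 0.565*1970*(T − 23.8) = 0
1631.9(T − 65.2) + 1113(T − 23.8) = 0
2745 T = 132891
T = 132891 / 2745 = 48.4 °C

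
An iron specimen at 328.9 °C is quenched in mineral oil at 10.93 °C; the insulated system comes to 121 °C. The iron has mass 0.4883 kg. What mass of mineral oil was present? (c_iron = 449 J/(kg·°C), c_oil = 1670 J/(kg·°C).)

Net heat exchanged in the isolated system is zero:
0.4883·449·(121 − 328.9) + m·1670·(121 − 10.93) = 0
183817 m = 45581
m = 45581/183817 ≈ 0.248 kg

m ≈ 0.248 kg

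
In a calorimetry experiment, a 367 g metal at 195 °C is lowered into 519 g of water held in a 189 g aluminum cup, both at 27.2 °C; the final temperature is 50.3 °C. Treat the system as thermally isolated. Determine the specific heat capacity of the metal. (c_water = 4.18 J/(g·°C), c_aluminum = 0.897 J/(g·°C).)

c ≈ 1.02 J/(g·°C)

Heat gained plus heat lost sum to zero:
367·c·(50.3 − 195) + 519·4.18·(50.3 − 27.2) + 189·0.897·(50.3 − 27.2) = 0
-53105 c = -54030
c = -54030/-53105 ≈ 1.017 J/(g·°C)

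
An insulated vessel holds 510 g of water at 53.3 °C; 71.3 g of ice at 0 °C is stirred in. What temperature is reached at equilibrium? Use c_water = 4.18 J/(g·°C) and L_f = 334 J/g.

T_f ≈ 37.0 °C

Energy conservation, ΣQ = 0:
latent heat to melt: 71.3·334 = 23814
  warm the meltwater: 298.03 T
  water cools: 510·4.18·(T − 53.3) = 2131.8(T − 53.3)
2429.8 T = 113625 − 23814 = 89811
T ≈ 36.96 °C (positive, so assuming full melt was valid).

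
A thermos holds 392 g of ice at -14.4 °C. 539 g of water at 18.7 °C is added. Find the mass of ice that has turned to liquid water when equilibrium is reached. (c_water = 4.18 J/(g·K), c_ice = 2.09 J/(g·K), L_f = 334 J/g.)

Water can give up m c ΔT = 539·4.18·18.7 = 42131 J before reaching 0 °C.
Warming the ice to 0 °C takes 392·2.09·14.4 = 11798 J, leaving 30334 J for melting.
Melting all 392 g of ice would need 392·334 = 130928 J.
That's not enough to melt it all — equilibrium is at 0 °C with ice remaining.
m_melted·334 = 30334  ⇒  m_melted ≈ 90.82 g.

m_melted ≈ 90.8 g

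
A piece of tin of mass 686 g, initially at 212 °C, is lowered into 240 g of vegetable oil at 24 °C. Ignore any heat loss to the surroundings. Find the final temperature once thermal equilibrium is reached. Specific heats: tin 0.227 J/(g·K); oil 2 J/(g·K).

T_f ≈ 70.1 °C

T_f is the heat-capacity-weighted average of the initial temperatures:
T_f = (155.72*212 + 480*24) / (155.72 + 480)
    = 44533 / 635.72 ≈ 70.05 °C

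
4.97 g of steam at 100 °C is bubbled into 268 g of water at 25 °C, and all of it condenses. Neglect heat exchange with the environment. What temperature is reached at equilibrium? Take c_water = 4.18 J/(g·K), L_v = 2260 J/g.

T_f ≈ 36.2 °C

Net heat exchanged in the isolated system is zero:
latent heat released on condensation: 4.97×2260 = 11232
  condensed water 100 °C→T: 20.77(T − 100)
  water warms: 268×4.18×(T − 25) = 1120.2(T − 25)
1141 T = 11232 + 2077.5 + 28006 = 41316
T ≈ 36.21 °C — below 100 °C, confirming all the steam condensed.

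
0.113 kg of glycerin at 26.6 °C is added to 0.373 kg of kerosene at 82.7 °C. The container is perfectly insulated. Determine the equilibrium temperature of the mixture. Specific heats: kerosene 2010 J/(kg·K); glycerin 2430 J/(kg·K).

T_f ≈ 67.7 °C

Set heat shed by the hot body equal to heat absorbed by the cold body:
0.373×2010×(82.7 − T) = 0.113×2430×(T − 26.6)
749.73(82.7 − T) = 274.59(T − 26.6)
1024.3 T = 69307  ⇒  T ≈ 67.66 °C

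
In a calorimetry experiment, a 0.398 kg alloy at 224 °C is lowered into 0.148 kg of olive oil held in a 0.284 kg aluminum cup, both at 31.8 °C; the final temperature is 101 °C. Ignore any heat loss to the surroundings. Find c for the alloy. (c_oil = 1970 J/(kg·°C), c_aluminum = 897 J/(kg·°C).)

c ≈ 772 J/(kg·°C)

Taking heat into each body as positive, Σ m c ΔT = 0:
0.398×c×(101 − 224) + 0.148×1970×(101 − 31.8) + 0.284×897×(101 − 31.8) = 0
-48.95 c = -37805
c = -37805/-48.95 ≈ 772.2 J/(kg·°C)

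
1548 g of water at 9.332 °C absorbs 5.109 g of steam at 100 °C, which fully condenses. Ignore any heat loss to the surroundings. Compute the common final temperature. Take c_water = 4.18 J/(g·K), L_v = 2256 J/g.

T_f ≈ 11.4 °C

Energy balance with sensible and latent terms:
latent heat released on condensation: 5.109·2256 = 11526
  condensed water 100 °C→T: 21.36(T − 100)
  water warms: 1548·4.18·(T − 9.332) = 6470.6(T − 9.332)
6492 T = 11526 + 2135.6 + 60384 = 74045
T ≈ 11.41 °C (< 100 °C, so full condensation is consistent).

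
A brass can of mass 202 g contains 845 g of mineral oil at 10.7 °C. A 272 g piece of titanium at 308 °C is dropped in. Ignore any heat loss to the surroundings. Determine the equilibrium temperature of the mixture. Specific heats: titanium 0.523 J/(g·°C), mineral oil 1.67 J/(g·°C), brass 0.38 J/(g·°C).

T_f ≈ 36.6 °C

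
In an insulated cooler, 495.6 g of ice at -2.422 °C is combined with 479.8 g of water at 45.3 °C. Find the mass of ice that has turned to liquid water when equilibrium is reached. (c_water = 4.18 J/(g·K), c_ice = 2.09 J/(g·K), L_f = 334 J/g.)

m_melted ≈ 265 g

Cooling the water to 0 °C releases 479.8·4.18·45.3 = 90852 J.
Of that, 495.6·2.09·2.422 = 2508.7 J goes to bring the ice to 0 °C, leaving 88343 J.
Melting all 495.6 g of ice would need 495.6·334 = 165530 J.
Since 88343 < 165530 J, not all the ice melts; equilibrium is at 0 °C.
m_melted·334 = 88343  ⇒  m_melted ≈ 264.5 g.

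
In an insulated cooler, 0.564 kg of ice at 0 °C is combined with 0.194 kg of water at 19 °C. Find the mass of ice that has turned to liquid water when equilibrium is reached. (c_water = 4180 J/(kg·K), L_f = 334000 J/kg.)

m_melted ≈ 0.0461 kg

Water can give up m c ΔT = 0.194×4180×19 = 15407 J before reaching 0 °C.
Melting all 0.564 kg of ice would need 0.564×334000 = 188376 J.
15407 J < 188376 J, so only part of the ice melts and the system sits at 0 °C.
Mass melted = 15407/334000 ≈ 0.04613 kg.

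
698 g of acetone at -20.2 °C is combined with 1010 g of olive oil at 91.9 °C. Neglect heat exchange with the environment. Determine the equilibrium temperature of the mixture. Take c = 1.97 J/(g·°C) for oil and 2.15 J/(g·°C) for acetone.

T_f ≈ 43.7 °C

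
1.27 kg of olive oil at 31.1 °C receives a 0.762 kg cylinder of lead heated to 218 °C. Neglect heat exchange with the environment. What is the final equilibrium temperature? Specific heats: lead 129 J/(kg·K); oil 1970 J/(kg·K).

T_f ≈ 38.2 °C

T_f is the heat-capacity-weighted average of the initial temperatures:
T_f = (98.3×218 + 2501.9×31.1) / (98.3 + 2501.9)
    = 99238 / 2600.2 ≈ 38.17 °C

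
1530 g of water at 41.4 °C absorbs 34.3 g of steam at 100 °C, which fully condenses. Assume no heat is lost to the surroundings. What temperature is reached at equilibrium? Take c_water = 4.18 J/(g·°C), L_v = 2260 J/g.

T_f ≈ 54.5 °C

Taking heat into each body as positive, Σ m c ΔT = 0:
latent heat released on condensation: 34.3×2260 = 77518
  condensate cools 100→T: 34.3×4.18×(T − 100) = 143.37(T − 100)
  water warms: 1530×4.18×(T − 41.4) = 6395.4(T − 41.4)
6538.8 T = 77518 + 14337 + 264770 = 356625
T ≈ 54.54 °C (< 100 °C, so full condensation is consistent).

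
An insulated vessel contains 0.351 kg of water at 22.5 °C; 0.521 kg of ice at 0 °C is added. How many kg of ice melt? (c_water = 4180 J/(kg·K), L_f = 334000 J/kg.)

m_melted ≈ 0.0988 kg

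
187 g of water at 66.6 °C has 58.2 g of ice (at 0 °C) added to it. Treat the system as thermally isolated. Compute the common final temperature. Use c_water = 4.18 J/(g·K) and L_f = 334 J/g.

Taking heat into each body as positive, Σ m c ΔT = 0:
latent heat to melt: 58.2×334 = 19439
  meltwater 0→T: 58.2×4.18×T = 243.28 T
  water: 781.66(T − 66.6)
1024.9 T = 52059 − 19439 = 32620
T ≈ 31.83 °C (positive, so assuming full melt was valid).

T_f ≈ 31.8 °C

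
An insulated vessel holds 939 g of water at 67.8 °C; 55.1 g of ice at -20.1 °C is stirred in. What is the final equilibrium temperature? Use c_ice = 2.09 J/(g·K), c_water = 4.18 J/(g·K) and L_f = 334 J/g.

T_f ≈ 59.1 °C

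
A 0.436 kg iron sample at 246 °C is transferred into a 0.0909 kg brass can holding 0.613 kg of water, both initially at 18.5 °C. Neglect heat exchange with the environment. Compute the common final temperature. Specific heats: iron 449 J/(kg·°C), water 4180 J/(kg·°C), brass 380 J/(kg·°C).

T_f ≈ 34.4 °C

Net heat exchanged in the isolated system is zero:
0.436×449×(T − 246) + 0.613×4180×(T − 18.5) + 0.0909×380×(T − 18.5) = 0
195.76(T − 246) + 2562.3(T − 18.5) + 34.54(T − 18.5) = 0
(195.76 + 2562.3 + 34.54) T = 195.76×246 + 2562.3×18.5 + 34.54×18.5
T = 96200 / 2792.6 = 34.4 °C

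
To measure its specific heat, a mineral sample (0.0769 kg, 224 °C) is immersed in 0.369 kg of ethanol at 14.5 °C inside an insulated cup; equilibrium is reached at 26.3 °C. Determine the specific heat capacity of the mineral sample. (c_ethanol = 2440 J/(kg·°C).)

m_s c (T_s − T_f) = m_ethanol c_ethanol (T_f − T_0):
0.0769·c·(224 − 26.3) = 0.369·2440·(26.3 − 14.5)
15.2 c = 10624  ⇒  c ≈ 698.8 J/(kg·°C)

c ≈ 699 J/(kg·°C)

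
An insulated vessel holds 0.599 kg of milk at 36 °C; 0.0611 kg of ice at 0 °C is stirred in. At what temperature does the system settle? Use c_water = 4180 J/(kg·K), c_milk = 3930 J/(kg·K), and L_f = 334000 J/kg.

T_f ≈ 24.7 °C

Energy balance with sensible and latent terms:
fusion: m_ice L_f = 0.0611×334000 = 20407
  warm the meltwater: 255.4 T
  milk cools: 0.599×3930×(T − 36) = 2354.1(T − 36)
2609.5 T = 84747 − 20407 = 64339
T ≈ 24.66 °C — above 0 °C, consistent with complete melting.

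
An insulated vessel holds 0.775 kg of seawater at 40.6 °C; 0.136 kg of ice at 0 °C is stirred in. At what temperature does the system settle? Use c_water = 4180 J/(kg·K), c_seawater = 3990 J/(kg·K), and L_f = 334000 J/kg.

T_f ≈ 21.9 °C

Sum of m c ΔT and latent-heat terms is zero:
latent heat to melt: 0.136·334000 = 45424
  meltwater 0→T: 0.136·4180·T = 568.48 T
  seawater: 3092.2(T − 40.6)
3660.7 T = 125545 − 45424 = 80121
T ≈ 21.89 °C — above 0 °C, consistent with complete melting.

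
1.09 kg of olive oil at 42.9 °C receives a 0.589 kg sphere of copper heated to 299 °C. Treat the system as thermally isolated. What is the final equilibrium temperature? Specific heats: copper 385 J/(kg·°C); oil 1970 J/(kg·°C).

Heat lost by the copper equals heat gained by the oil:
0.589*385*(299 − T) = 1.09*1970*(T − 42.9)
226.76(299 − T) = 2147.3(T − 42.9)
2374.1 T = 159922  ⇒  T ≈ 67.36 °C

T_f ≈ 67.4 °C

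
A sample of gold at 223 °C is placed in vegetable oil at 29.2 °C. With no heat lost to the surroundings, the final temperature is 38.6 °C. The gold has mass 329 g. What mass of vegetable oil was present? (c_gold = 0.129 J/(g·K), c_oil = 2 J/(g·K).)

Taking heat into each body as positive, Σ m c ΔT = 0:
329×0.129×(38.6 − 223) + m×2×(38.6 − 29.2) = 0
18.8 m = 7826.1
m = 7826.1/18.8 ≈ 416.3 g

m ≈ 416 g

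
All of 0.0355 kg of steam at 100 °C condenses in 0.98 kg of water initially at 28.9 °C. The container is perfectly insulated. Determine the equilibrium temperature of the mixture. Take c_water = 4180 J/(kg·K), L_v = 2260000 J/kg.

Net heat exchanged in the isolated system is zero:
steam→water at 100 °C releases m L_v = 0.0355·2260000 = 80230
  condensate cools 100→T: 0.0355·4180·(T − 100) = 148.39(T − 100)
  water warms: 0.98·4180·(T − 28.9) = 4096.4(T − 28.9)
4244.8 T = 80230 + 14839 + 118386 = 213455
T ≈ 50.29 °C, under the boiling point, so the assumption holds.

T_f ≈ 50.3 °C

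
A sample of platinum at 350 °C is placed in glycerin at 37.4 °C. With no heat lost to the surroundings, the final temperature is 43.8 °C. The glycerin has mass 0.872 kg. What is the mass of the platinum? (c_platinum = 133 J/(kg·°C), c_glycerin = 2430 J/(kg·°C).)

m ≈ 0.333 kg

Let T be the final temperature. ΣQ_i = 0:
m×133×(43.8 − 350) + 0.872×2430×(43.8 − 37.4) = 0
-40725 m = -13561
m = -13561/-40725 ≈ 0.333 kg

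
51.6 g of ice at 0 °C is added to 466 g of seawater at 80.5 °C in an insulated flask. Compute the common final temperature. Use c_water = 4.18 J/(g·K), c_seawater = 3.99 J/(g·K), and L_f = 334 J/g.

T_f ≈ 63.8 °C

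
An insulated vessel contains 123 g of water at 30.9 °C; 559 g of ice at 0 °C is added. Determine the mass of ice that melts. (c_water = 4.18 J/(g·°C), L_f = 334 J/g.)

Cooling the water to 0 °C releases 123×4.18×30.9 = 15887 J.
Melting all 559 g of ice would need 559×334 = 186706 J.
That's not enough to melt it all — equilibrium is at 0 °C with ice remaining.
Mass melted = 15887/334 ≈ 47.57 g.

m_melted ≈ 47.6 g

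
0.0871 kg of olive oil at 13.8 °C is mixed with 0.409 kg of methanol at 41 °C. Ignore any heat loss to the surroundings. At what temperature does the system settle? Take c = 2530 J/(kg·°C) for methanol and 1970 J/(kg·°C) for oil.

T_f ≈ 37.1 °C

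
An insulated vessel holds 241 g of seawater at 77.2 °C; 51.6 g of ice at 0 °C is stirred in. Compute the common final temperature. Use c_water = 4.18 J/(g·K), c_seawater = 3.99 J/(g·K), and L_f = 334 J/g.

T_f ≈ 48.4 °C

Heat gained plus heat lost sum to zero:
latent heat to melt: 51.6×334 = 17234; warm the meltwater: 215.69 T; seawater: 961.59(T − 77.2)
1177.3 T = 74235 − 17234 = 57000
T ≈ 48.42 °C — above 0 °C, consistent with complete melting.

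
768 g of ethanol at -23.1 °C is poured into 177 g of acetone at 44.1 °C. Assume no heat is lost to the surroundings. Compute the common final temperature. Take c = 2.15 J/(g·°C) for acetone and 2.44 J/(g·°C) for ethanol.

T_f ≈ -11.8 °C

Net heat exchanged in the isolated system is zero:
177·2.15·(T − 44.1) + 768·2.44·(T − (-23.1)) = 0
380.55(T − 44.1) + 1873.9(T − (-23.1)) = 0
(380.55 + 1873.9) T = 380.55·44.1 + 1873.9·(-23.1)
T = -26505 / 2254.5 = -11.8 °C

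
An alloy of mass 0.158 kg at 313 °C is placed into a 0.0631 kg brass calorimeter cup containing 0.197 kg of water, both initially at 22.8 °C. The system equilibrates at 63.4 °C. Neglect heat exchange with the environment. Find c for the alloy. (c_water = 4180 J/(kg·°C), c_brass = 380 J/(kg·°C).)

Net heat exchanged in the isolated system is zero:
0.158·c·(63.4 − 313) + 0.197·4180·(63.4 − 22.8) + 0.0631·380·(63.4 − 22.8) = 0
-39.44 c = -34406
c = -34406/-39.44 ≈ 872.4 J/(kg·°C)

c ≈ 872 J/(kg·°C)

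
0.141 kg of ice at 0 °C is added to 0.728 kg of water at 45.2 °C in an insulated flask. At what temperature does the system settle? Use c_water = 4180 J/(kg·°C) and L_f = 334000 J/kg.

T_f ≈ 24.9 °C

Taking heat into each body as positive, Σ m c ΔT = 0:
melt ice: 0.141×334000 = 47094
  meltwater 0→T: 0.141×4180×T = 589.38 T
  water: 3043(T − 45.2)
3632.4 T = 137545 − 47094 = 90451
T ≈ 24.90 °C (positive, so assuming full melt was valid).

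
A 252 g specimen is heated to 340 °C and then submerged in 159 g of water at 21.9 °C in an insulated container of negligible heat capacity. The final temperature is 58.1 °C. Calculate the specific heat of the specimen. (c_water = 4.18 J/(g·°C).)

c ≈ 0.339 J/(g·°C)

Heat gained plus heat lost sum to zero:
252·c·(58.1 − 340) + 159·4.18·(58.1 − 21.9) = 0
-71039 c = -24059
c = -24059/-71039 ≈ 0.3387 J/(g·°C)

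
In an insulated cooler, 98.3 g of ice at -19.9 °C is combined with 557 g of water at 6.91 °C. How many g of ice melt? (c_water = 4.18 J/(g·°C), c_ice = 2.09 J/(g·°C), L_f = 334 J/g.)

Heat available from the water dropping to 0 °C: 557×4.18×6.91 = 16088 J.
Of that, 98.3×2.09×19.9 = 4088.4 J goes to bring the ice to 0 °C, leaving 12000 J.
To melt every bit of ice: 98.3×334 = 32832 J.
Since 12000 < 32832 J, not all the ice melts; equilibrium is at 0 °C.
Mass melted = 12000/334 ≈ 35.93 g.

m_melted ≈ 35.9 g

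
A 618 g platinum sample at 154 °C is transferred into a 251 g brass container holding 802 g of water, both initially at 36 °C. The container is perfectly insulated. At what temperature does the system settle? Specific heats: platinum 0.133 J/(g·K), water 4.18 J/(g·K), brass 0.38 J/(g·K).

Setting the total heat transfer to zero:
618*0.133*(T − 154) + 802*4.18*(T − 36) + 251*0.38*(T − 36) = 0
82.19(T − 154) + 3352.4(T − 36) + 95.38(T − 36) = 0
(82.19 + 3352.4 + 95.38) T = 82.19*154 + 3352.4*36 + 95.38*36
T ≈ 38.75 °C

T_f ≈ 38.7 °C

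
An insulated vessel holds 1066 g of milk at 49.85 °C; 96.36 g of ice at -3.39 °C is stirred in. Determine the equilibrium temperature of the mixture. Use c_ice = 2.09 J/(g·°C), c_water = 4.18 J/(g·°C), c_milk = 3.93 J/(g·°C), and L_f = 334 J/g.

T_f ≈ 38.3 °C

Net heat exchanged in the isolated system is zero:
ice -3.39→0 °C: 96.36·2.09·3.39 = 682.72; melt ice: 96.36·334 = 32184; warm the meltwater: 402.78 T; milk cools: 1066·3.93·(T − 49.85) = 4189.4(T − 49.85)
4592.2 T = 208841 − 32867 = 175974
T ≈ 38.32 °C (positive, so assuming full melt was valid).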